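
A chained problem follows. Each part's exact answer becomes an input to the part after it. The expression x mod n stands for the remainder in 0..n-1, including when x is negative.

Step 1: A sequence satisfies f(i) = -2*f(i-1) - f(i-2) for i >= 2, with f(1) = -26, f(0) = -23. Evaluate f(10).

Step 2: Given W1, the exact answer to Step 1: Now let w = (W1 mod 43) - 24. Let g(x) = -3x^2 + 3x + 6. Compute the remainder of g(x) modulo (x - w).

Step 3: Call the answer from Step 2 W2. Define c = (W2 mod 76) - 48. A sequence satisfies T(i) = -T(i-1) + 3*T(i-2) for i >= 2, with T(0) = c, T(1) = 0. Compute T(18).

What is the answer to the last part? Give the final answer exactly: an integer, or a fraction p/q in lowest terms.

26355846

Step 1: f(2) = -2*(-26) - 1*(-23) = 75; iterating: f(2)=75, f(3)=-124, f(4)=173, f(5)=-222, f(6)=271, f(7)=-320, f(8)=369, f(9)=-418, f(10)=467; answer 467
Step 2: W1 = 467; w = 13; remainder = value at the root: -3*(13)^2 + 3*(13)^1 + 6 = (-507) + (39) + (6) = -462; answer -462
Step 3: W2 = -462; c = 22; T(2) = -1*(0) + 3*(22) = 66; iterating: T(2)=66, T(3)=-66, T(4)=264, T(5)=-462, T(6)=1254, T(7)=-2640, T(8)=6402, T(9)=-14322, T(10)=33528, T(11)=-76494, T(12)=177078, T(13)=-406560, T(14)=937794, T(15)=-2157474, T(16)=4970856, T(17)=-11443278, T(18)=26355846; answer 26355846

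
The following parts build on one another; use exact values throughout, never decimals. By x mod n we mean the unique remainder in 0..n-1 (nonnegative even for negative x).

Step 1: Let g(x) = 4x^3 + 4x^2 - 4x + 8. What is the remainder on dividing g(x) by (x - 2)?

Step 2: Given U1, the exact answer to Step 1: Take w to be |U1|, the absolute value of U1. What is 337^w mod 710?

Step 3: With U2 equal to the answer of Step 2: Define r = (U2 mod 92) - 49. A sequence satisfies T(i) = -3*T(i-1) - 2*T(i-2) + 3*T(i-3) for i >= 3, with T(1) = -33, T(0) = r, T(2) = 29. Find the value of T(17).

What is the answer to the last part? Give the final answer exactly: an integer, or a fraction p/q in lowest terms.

Step 1: remainder = value at the root: 4*(2)^3 + 4*(2)^2 - 4*(2)^1 + 8 = (32) + (16) + (-8) + (8) = 48; answer 48
Step 2: U1 = 48; w = 48; squarings mod 710: 337^1=337, 337^2=679, 337^4=251, 337^8=521, 337^16=221, 337^32=561; 337^48 = 337^16 * 337^32 = 441 (mod 710); answer 441
Step 3: U2 = 441; r = 24; T(3) = -3*(29) - 2*(-33) + 3*(24) = 51; iterating: T(3)=51, T(4)=-310, T(5)=915, T(6)=-1972, T(7)=3156, T(8)=-2779, T(9)=-3891, T(10)=26699, T(11)=-80652, T(12)=176885, T(13)=-289254, T(14)=272036, T(15)=293055, T(16)=-2290999, T(17)=7102995; answer 7102995

7102995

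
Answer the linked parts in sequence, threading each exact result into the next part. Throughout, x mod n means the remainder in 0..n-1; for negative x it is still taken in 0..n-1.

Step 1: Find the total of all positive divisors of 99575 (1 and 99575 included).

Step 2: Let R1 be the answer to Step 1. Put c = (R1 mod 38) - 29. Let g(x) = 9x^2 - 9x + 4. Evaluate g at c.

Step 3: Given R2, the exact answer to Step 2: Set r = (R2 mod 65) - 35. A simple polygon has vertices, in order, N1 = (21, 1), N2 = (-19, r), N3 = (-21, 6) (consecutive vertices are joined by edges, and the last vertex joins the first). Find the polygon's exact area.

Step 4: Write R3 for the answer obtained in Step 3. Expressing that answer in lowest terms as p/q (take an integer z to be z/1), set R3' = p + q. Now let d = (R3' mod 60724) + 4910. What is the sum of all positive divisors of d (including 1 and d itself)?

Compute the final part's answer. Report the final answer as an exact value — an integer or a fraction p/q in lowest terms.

5248

Step 1: 99575 = 5^2 * 7 * 569; sigma = (1 + 5 + 25) * (1 + 7) * (1 + 569) = 31 * 8 * 570 = 141360; answer 141360
Step 2: R1 = 141360; c = -29; 9*(-29)^2 - 9*(-29)^1 + 4 = (7569) + (261) + (4) = 7834; answer 7834
Step 3: R2 = 7834; r = -1; cross terms: (21*-1 - -19*1)=-2, (-19*6 - -21*-1)=-135, (-21*1 - 21*6)=-147; twice the area = |-284| = 284; area = 142; answer 142
Step 4: R3 = 142; threaded value p + q = 143; d = 5053; 5053 = 31 * 163; sigma = (1 + 31) * (1 + 163) = 32 * 164 = 5248; answer 5248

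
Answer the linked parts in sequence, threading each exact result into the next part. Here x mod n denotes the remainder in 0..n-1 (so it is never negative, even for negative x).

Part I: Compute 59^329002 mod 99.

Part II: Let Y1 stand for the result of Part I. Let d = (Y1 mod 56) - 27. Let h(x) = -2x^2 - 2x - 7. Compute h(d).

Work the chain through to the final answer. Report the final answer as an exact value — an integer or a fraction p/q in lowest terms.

-1019

Part I: squarings mod 99: 59^1=59, 59^2=16, 59^4=58, 59^8=97, 59^16=4, 59^32=16, 59^64=58, 59^128=97, 59^256=4, 59^512=16, 59^1024=58, 59^2048=97, 59^4096=4, 59^8192=16, 59^16384=58, 59^32768=97, 59^65536=4, 59^131072=16, 59^262144=58; 59^329002 = 59^2 * 59^8 * 59^32 * 59^256 * 59^1024 * 59^65536 * 59^262144 = 49 (mod 99); answer 49
Part II: Y1 = 49; d = 22; -2*(22)^2 - 2*(22)^1 - 7 = (-968) + (-44) + (-7) = -1019; answer -1019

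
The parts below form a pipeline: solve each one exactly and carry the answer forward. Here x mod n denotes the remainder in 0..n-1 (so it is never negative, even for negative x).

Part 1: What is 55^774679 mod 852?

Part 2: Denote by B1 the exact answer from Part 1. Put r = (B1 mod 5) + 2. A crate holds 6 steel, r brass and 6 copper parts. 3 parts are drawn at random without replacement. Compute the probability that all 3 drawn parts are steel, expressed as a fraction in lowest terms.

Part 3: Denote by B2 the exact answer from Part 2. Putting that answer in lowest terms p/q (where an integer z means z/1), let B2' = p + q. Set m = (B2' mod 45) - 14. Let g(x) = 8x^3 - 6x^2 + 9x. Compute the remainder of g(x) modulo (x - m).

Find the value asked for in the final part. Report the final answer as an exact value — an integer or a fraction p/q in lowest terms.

-6399

Part 1: squarings mod 852: 55^1=55, 55^2=469, 55^4=145, 55^8=577, 55^16=649, 55^32=313, 55^64=841, 55^128=121, 55^256=157, 55^512=793, 55^1024=73, 55^2048=217, 55^4096=229, 55^8192=469, 55^16384=145, 55^32768=577, 55^65536=649, 55^131072=313, 55^262144=841, 55^524288=121; 55^774679 = 55^1 * 55^2 * 55^4 * 55^16 * 55^512 * 55^4096 * 55^16384 * 55^32768 * 55^65536 * 55^131072 * 55^524288 = 691 (mod 852); answer 691
Part 2: B1 = 691; r = 3; total draws C(15,3) = 455; favorable C(6,3) = 20; P = 4/91; answer 4/91
Part 3: B2 = 4/91; threaded value p + q = 95; m = -9; remainder = value at the root: 8*(-9)^3 - 6*(-9)^2 + 9*(-9)^1 = (-5832) + (-486) + (-81) = -6399; answer -6399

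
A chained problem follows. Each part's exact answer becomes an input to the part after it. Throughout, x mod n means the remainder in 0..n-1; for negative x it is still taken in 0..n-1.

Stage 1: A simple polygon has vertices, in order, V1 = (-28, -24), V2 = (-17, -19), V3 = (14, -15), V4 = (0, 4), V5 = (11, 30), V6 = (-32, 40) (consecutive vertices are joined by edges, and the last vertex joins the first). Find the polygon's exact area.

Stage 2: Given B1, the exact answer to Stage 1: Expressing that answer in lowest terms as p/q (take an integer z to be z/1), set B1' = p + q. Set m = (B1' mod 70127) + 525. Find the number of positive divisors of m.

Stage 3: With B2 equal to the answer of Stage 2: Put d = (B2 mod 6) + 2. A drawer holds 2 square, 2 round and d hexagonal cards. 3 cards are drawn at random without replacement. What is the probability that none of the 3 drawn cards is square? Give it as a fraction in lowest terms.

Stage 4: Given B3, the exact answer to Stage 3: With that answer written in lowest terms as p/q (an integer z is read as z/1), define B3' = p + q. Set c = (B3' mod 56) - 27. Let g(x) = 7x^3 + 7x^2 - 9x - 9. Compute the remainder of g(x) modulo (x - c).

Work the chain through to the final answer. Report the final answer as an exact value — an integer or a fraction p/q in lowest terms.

Stage 1: cross terms: (-28*-19 - -17*-24)=124, (-17*-15 - 14*-19)=521, (14*4 - 0*-15)=56, (0*30 - 11*4)=-44, (11*40 - -32*30)=1400, (-32*-24 - -28*40)=1888; twice the area = |3945| = 3945; area = 3945/2; answer 3945/2
Stage 2: B1 = 3945/2; threaded value p + q = 3947; m = 4472; 4472 = 2^3 * 13 * 43; number of divisors = (3+1) * (1+1) * (1+1) = 16; answer 16
Stage 3: B2 = 16; d = 6; total draws C(10,3) = 120; favorable C(8,3) = 56; P = 7/15; answer 7/15
Stage 4: B3 = 7/15; threaded value p + q = 22; c = -5; remainder = value at the root: 7*(-5)^3 + 7*(-5)^2 - 9*(-5)^1 - 9 = (-875) + (175) + (45) + (-9) = -664; answer -664

-664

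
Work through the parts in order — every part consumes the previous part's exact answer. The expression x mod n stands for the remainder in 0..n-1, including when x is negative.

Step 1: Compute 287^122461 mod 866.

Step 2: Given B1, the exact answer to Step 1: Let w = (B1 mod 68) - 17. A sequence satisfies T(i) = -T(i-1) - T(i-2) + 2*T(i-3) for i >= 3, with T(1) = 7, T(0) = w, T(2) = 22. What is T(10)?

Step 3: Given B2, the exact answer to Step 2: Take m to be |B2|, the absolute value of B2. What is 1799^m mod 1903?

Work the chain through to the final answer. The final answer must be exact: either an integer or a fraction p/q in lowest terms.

Step 1: squarings mod 866: 287^1=287, 287^2=99, 287^4=275, 287^8=283, 287^16=417, 287^32=689, 287^64=153, 287^128=27, 287^256=729, 287^512=583, 287^1024=417, 287^2048=689, 287^4096=153, 287^8192=27, 287^16384=729, 287^32768=583, 287^65536=417; 287^122461 = 287^1 * 287^4 * 287^8 * 287^16 * 287^64 * 287^512 * 287^1024 * 287^2048 * 287^4096 * 287^16384 * 287^32768 * 287^65536 = 251 (mod 866); answer 251
Step 2: B1 = 251; w = 30; T(3) = -1*(22) - 1*(7) + 2*(30) = 31; iterating: T(3)=31, T(4)=-39, T(5)=52, T(6)=49, T(7)=-179, T(8)=234, T(9)=43, T(10)=-635; answer -635
Step 3: B2 = -635; m = 635; squarings mod 1903: 1799^1=1799, 1799^2=1301, 1799^4=834, 1799^8=961, 1799^16=566, 1799^32=652, 1799^64=735, 1799^128=1676, 1799^256=148, 1799^512=971; 1799^635 = 1799^1 * 1799^2 * 1799^8 * 1799^16 * 1799^32 * 1799^64 * 1799^512 = 857 (mod 1903); answer 857

857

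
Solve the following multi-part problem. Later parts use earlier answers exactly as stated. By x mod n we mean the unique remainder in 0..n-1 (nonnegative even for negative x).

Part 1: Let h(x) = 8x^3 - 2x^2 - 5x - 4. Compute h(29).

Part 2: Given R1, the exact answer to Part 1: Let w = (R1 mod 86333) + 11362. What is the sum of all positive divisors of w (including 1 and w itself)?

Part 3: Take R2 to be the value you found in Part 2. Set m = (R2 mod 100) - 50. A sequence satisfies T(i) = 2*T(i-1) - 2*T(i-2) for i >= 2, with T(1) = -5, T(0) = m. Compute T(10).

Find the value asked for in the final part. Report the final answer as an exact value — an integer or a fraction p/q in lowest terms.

-480

Part 1: 8*(29)^3 - 2*(29)^2 - 5*(29)^1 - 4 = (195112) + (-1682) + (-145) + (-4) = 193281; answer 193281
Part 2: R1 = 193281; w = 31977; 31977 = 3^2 * 11 * 17 * 19; sigma = (1 + 3 + 9) * (1 + 11) * (1 + 17) * (1 + 19) = 13 * 12 * 18 * 20 = 56160; answer 56160
Part 3: R2 = 56160; m = 10; T(2) = 2*(-5) - 2*(10) = -30; iterating: T(2)=-30, T(3)=-50, T(4)=-40, T(5)=20, T(6)=120, T(7)=200, T(8)=160, T(9)=-80, T(10)=-480; answer -480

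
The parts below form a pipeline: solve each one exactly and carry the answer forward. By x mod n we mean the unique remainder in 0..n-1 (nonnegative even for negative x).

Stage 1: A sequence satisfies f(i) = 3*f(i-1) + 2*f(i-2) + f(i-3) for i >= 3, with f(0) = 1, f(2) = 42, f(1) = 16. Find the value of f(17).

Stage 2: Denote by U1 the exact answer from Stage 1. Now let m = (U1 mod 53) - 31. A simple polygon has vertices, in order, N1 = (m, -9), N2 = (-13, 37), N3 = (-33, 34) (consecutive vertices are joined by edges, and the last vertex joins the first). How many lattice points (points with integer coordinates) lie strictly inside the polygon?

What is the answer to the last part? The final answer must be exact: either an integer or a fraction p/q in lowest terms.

456

Stage 1: f(3) = 3*(42) + 2*(16) + 1*(1) = 159; iterating: f(3)=159, f(4)=577, f(5)=2091, f(6)=7586, f(7)=27517, f(8)=99814, f(9)=362062, f(10)=1313331, f(11)=4763931, f(12)=17280517, f(13)=62682744, f(14)=227373197, f(15)=824765596, f(16)=2991725926, f(17)=10852082167; answer 10852082167
Stage 2: U1 = 10852082167; m = -15; cross terms: (-15*37 - -13*-9)=-672, (-13*34 - -33*37)=779, (-33*-9 - -15*34)=807; twice the area = |914| = 914; area = 457; boundary points = 2 + 1 + 1 = 4; strictly interior points = area - boundary/2 + 1 = 456; answer 456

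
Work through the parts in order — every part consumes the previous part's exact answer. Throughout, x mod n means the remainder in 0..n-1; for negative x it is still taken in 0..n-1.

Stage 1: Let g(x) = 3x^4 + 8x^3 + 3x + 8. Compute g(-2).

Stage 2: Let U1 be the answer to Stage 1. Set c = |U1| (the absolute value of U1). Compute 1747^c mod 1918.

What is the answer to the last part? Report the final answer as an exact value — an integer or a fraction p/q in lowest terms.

1717

Stage 1: 3*(-2)^4 + 8*(-2)^3 + 3*(-2)^1 + 8 = (48) + (-64) + (-6) + (8) = -14; answer -14
Stage 2: U1 = -14; c = 14; squarings mod 1918: 1747^1=1747, 1747^2=471, 1747^4=1271, 1747^8=485; 1747^14 = 1747^2 * 1747^4 * 1747^8 = 1717 (mod 1918); answer 1717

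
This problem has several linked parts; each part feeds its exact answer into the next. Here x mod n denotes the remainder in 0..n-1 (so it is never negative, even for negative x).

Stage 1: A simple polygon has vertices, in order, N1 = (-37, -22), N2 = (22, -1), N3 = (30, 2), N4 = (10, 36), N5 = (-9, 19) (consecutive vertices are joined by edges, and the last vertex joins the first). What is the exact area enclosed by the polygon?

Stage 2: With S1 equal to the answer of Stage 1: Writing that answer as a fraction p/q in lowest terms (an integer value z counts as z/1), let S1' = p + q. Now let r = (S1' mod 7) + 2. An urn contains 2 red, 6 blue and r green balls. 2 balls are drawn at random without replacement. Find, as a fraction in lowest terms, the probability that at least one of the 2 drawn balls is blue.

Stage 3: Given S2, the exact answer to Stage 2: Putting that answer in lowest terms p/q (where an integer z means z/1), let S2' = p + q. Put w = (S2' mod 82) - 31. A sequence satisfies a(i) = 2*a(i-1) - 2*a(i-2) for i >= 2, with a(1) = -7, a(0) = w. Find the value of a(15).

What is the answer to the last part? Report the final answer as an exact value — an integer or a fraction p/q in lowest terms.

4480

Stage 1: cross terms: (-37*-1 - 22*-22)=521, (22*2 - 30*-1)=74, (30*36 - 10*2)=1060, (10*19 - -9*36)=514, (-9*-22 - -37*19)=901; twice the area = |3070| = 3070; area = 1535; answer 1535
Stage 2: S1 = 1535; threaded value p + q = 1536; r = 5; total draws C(13,2) = 78; complement C(7,2) = 21; favorable 78 - 21 = 57; P = 19/26; answer 19/26
Stage 3: S2 = 19/26; threaded value p + q = 45; w = 14; a(2) = 2*(-7) - 2*(14) = -42; iterating: a(2)=-42, a(3)=-70, a(4)=-56, a(5)=28, a(6)=168, a(7)=280, a(8)=224, a(9)=-112, a(10)=-672, a(11)=-1120, a(12)=-896, a(13)=448, a(14)=2688, a(15)=4480; answer 4480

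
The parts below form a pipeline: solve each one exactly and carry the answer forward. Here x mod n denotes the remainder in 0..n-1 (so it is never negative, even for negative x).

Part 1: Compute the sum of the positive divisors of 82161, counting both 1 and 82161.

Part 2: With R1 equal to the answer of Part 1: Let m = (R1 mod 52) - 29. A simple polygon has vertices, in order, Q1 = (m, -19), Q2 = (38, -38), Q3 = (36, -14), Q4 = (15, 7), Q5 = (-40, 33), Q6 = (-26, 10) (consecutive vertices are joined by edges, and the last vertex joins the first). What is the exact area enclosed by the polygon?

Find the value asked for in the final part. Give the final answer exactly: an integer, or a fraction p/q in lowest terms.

Part 1: 82161 = 3^3 * 17 * 179; sigma = (1 + 3 + 9 + 27) * (1 + 17) * (1 + 179) = 40 * 18 * 180 = 129600; answer 129600
Part 2: R1 = 129600; m = -13; cross terms: (-13*-38 - 38*-19)=1216, (38*-14 - 36*-38)=836, (36*7 - 15*-14)=462, (15*33 - -40*7)=775, (-40*10 - -26*33)=458, (-26*-19 - -13*10)=624; twice the area = |4371| = 4371; area = 4371/2; answer 4371/2

4371/2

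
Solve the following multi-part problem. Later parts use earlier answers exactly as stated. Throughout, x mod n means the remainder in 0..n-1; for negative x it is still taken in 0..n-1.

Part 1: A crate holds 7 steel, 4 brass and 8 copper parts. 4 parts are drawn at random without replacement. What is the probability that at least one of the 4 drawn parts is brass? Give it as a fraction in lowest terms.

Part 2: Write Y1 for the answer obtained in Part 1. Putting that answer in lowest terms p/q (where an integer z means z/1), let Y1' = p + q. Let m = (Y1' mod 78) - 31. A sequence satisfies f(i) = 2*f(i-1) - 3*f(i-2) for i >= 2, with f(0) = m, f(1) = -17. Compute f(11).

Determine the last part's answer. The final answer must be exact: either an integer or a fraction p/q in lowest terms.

Part 1: total draws C(19,4) = 3876; complement C(15,4) = 1365; favorable 3876 - 1365 = 2511; P = 837/1292; answer 837/1292
Part 2: Y1 = 837/1292; threaded value p + q = 2129; m = -8; f(2) = 2*(-17) - 3*(-8) = -10; iterating: f(2)=-10, f(3)=31, f(4)=92, f(5)=91, f(6)=-94, f(7)=-461, f(8)=-640, f(9)=103, f(10)=2126, f(11)=3943; answer 3943

3943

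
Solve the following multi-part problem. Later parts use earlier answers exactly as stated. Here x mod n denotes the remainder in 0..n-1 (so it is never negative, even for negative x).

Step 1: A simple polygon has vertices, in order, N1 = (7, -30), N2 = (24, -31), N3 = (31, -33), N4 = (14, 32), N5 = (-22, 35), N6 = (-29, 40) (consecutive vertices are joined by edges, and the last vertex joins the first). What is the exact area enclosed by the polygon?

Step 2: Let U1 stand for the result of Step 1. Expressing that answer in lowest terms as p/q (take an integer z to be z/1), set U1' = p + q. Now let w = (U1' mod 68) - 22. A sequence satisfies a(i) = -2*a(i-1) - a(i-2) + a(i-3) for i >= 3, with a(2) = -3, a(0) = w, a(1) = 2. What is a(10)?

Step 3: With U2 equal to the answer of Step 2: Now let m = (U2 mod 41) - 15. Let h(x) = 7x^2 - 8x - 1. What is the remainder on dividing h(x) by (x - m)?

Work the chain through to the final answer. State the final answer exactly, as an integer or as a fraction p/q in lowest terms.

Step 1: cross terms: (7*-31 - 24*-30)=503, (24*-33 - 31*-31)=169, (31*32 - 14*-33)=1454, (14*35 - -22*32)=1194, (-22*40 - -29*35)=135, (-29*-30 - 7*40)=590; twice the area = |4045| = 4045; area = 4045/2; answer 4045/2
Step 2: U1 = 4045/2; threaded value p + q = 4047; w = 13; a(3) = -2*(-3) - 1*(2) + 1*(13) = 17; iterating: a(3)=17, a(4)=-29, a(5)=38, a(6)=-30, a(7)=-7, a(8)=82, a(9)=-187, a(10)=285; answer 285
Step 3: U2 = 285; m = 24; remainder = value at the root: 7*(24)^2 - 8*(24)^1 - 1 = (4032) + (-192) + (-1) = 3839; answer 3839

3839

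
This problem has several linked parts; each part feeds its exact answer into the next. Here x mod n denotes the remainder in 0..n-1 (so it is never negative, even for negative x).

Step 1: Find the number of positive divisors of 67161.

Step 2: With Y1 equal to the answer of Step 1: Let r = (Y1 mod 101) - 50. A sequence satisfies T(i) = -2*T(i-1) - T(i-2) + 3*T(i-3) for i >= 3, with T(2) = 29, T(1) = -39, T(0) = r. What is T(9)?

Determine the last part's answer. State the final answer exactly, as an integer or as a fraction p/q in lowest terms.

2267

Step 1: 67161 = 3 * 61 * 367; number of divisors = (1+1) * (1+1) * (1+1) = 8; answer 8
Step 2: Y1 = 8; r = -42; T(3) = -2*(29) - 1*(-39) + 3*(-42) = -145; iterating: T(3)=-145, T(4)=144, T(5)=-56, T(6)=-467, T(7)=1422, T(8)=-2545, T(9)=2267; answer 2267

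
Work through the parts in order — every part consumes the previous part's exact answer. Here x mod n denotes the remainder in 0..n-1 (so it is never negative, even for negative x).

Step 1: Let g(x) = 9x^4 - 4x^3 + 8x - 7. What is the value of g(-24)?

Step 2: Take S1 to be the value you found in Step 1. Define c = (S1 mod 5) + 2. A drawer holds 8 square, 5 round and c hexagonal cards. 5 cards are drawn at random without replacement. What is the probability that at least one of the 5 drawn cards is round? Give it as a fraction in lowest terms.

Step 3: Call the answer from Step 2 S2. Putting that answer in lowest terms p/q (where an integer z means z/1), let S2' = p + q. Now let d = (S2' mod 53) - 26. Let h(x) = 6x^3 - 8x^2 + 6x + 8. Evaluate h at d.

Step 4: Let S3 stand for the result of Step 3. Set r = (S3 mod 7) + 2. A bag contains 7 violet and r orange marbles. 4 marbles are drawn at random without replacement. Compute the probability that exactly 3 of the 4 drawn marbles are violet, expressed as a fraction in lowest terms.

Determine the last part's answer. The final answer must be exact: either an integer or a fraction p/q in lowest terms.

Step 1: 9*(-24)^4 - 4*(-24)^3 + 8*(-24)^1 - 7 = (2985984) + (55296) + (-192) + (-7) = 3041081; answer 3041081
Step 2: S1 = 3041081; c = 3; total draws C(16,5) = 4368; complement C(11,5) = 462; favorable 4368 - 462 = 3906; P = 93/104; answer 93/104
Step 3: S2 = 93/104; threaded value p + q = 197; d = 12; 6*(12)^3 - 8*(12)^2 + 6*(12)^1 + 8 = (10368) + (-1152) + (72) + (8) = 9296; answer 9296
Step 4: S3 = 9296; r = 2; total draws C(9,4) = 126; favorable C(7,3)*C(2,1) = 70; P = 5/9; answer 5/9

5/9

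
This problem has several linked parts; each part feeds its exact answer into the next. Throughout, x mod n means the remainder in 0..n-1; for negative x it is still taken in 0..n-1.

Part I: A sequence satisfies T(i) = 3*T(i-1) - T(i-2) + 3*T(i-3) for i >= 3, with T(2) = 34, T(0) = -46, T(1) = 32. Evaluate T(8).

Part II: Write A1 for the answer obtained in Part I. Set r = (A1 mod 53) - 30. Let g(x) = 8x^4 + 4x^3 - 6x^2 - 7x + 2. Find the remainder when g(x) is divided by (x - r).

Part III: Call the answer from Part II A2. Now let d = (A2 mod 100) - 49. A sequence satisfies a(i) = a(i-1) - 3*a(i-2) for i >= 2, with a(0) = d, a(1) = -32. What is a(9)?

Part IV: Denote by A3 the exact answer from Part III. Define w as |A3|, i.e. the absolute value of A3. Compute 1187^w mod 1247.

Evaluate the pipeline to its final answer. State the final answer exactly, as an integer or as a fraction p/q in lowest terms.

519

Part I: T(3) = 3*(34) - 1*(32) + 3*(-46) = -68; iterating: T(3)=-68, T(4)=-142, T(5)=-256, T(6)=-830, T(7)=-2660, T(8)=-7918; answer -7918
Part II: A1 = -7918; r = 2; remainder = value at the root: 8*(2)^4 + 4*(2)^3 - 6*(2)^2 - 7*(2)^1 + 2 = (128) + (32) + (-24) + (-14) + (2) = 124; answer 124
Part III: A2 = 124; d = -25; a(2) = 1*(-32) - 3*(-25) = 43; iterating: a(2)=43, a(3)=139, a(4)=10, a(5)=-407, a(6)=-437, a(7)=784, a(8)=2095, a(9)=-257; answer -257
Part IV: A3 = -257; w = 257; squarings mod 1247: 1187^1=1187, 1187^2=1106, 1187^4=1176, 1187^8=53, 1187^16=315, 1187^32=712, 1187^64=662, 1187^128=547, 1187^256=1176; 1187^257 = 1187^1 * 1187^256 = 519 (mod 1247); answer 519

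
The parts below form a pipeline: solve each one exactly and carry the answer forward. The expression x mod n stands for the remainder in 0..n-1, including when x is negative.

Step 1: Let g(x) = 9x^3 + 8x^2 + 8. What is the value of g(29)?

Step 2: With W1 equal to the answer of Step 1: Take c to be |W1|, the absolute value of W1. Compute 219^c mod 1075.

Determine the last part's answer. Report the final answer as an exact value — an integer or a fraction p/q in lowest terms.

Step 1: 9*(29)^3 + 8*(29)^2 + 8 = (219501) + (6728) + (8) = 226237; answer 226237
Step 2: W1 = 226237; c = 226237; squarings mod 1075: 219^1=219, 219^2=661, 219^4=471, 219^8=391, 219^16=231, 219^32=686, 219^64=821, 219^128=16, 219^256=256, 219^512=1036, 219^1024=446, 219^2048=41, 219^4096=606, 219^8192=661, 219^16384=471, 219^32768=391, 219^65536=231, 219^131072=686; 219^226237 = 219^1 * 219^4 * 219^8 * 219^16 * 219^32 * 219^128 * 219^256 * 219^512 * 219^4096 * 219^8192 * 219^16384 * 219^65536 * 219^131072 = 514 (mod 1075); answer 514

514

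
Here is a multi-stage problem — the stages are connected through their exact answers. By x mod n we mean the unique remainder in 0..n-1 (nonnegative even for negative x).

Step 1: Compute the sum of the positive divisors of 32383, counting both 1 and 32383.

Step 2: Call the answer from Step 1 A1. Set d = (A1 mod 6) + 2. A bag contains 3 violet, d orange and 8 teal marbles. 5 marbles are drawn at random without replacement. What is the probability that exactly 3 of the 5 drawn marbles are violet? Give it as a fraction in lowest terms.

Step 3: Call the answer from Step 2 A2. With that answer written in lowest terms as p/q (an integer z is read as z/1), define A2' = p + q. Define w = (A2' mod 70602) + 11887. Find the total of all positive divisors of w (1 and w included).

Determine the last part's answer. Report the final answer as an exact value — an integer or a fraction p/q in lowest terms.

Step 1: 32383 = 13 * 47 * 53; sigma = (1 + 13) * (1 + 47) * (1 + 53) = 14 * 48 * 54 = 36288; answer 36288
Step 2: A1 = 36288; d = 2; total draws C(13,5) = 1287; favorable C(3,3)*C(10,2) = 45; P = 5/143; answer 5/143
Step 3: A2 = 5/143; threaded value p + q = 148; w = 12035; 12035 = 5 * 29 * 83; sigma = (1 + 5) * (1 + 29) * (1 + 83) = 6 * 30 * 84 = 15120; answer 15120

15120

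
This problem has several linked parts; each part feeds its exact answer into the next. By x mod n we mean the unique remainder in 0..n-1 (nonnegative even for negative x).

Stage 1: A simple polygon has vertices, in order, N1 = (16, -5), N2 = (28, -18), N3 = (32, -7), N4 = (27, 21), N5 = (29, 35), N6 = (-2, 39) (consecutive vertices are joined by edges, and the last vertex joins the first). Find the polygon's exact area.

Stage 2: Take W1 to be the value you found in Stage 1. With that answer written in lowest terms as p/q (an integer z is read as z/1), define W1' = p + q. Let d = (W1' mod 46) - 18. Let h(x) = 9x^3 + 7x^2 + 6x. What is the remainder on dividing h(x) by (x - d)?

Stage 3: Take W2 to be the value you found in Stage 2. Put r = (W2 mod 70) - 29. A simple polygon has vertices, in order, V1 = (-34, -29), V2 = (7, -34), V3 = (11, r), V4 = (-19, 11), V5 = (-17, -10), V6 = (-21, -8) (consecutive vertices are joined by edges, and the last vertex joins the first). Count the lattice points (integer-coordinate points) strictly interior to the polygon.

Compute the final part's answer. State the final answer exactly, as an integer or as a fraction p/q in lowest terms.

1373

Stage 1: cross terms: (16*-18 - 28*-5)=-148, (28*-7 - 32*-18)=380, (32*21 - 27*-7)=861, (27*35 - 29*21)=336, (29*39 - -2*35)=1201, (-2*-5 - 16*39)=-614; twice the area = |2016| = 2016; area = 1008; answer 1008
Stage 2: W1 = 1008; threaded value p + q = 1009; d = 25; remainder = value at the root: 9*(25)^3 + 7*(25)^2 + 6*(25)^1 = (140625) + (4375) + (150) = 145150; answer 145150
Stage 3: W2 = 145150; r = 11; cross terms: (-34*-34 - 7*-29)=1359, (7*11 - 11*-34)=451, (11*11 - -19*11)=330, (-19*-10 - -17*11)=377, (-17*-8 - -21*-10)=-74, (-21*-29 - -34*-8)=337; twice the area = |2780| = 2780; area = 1390; boundary points = 1 + 1 + 30 + 1 + 2 + 1 = 36; strictly interior points = area - boundary/2 + 1 = 1373; answer 1373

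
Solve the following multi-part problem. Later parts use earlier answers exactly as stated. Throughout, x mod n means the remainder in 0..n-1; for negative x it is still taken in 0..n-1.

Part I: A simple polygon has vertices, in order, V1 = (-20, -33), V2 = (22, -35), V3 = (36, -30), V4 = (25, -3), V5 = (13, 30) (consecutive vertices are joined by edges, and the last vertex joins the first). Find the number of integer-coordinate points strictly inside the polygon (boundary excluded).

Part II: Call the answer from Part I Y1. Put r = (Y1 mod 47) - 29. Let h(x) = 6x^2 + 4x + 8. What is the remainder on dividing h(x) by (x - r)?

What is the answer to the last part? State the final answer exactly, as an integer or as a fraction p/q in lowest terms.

Part I: cross terms: (-20*-35 - 22*-33)=1426, (22*-30 - 36*-35)=600, (36*-3 - 25*-30)=642, (25*30 - 13*-3)=789, (13*-33 - -20*30)=171; twice the area = |3628| = 3628; area = 1814; boundary points = 2 + 1 + 1 + 3 + 3 = 10; strictly interior points = area - boundary/2 + 1 = 1810; answer 1810
Part II: Y1 = 1810; r = -5; remainder = value at the root: 6*(-5)^2 + 4*(-5)^1 + 8 = (150) + (-20) + (8) = 138; answer 138

138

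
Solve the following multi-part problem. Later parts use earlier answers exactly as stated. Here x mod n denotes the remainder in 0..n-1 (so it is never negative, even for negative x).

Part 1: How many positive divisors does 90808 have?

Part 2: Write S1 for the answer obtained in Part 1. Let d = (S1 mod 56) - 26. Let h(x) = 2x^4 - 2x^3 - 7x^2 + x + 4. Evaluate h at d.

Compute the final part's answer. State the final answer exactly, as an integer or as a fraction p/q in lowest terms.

Part 1: 90808 = 2^3 * 11351; number of divisors = (3+1) * (1+1) = 8; answer 8
Part 2: S1 = 8; d = -18; 2*(-18)^4 - 2*(-18)^3 - 7*(-18)^2 + 1*(-18)^1 + 4 = (209952) + (11664) + (-2268) + (-18) + (4) = 219334; answer 219334

219334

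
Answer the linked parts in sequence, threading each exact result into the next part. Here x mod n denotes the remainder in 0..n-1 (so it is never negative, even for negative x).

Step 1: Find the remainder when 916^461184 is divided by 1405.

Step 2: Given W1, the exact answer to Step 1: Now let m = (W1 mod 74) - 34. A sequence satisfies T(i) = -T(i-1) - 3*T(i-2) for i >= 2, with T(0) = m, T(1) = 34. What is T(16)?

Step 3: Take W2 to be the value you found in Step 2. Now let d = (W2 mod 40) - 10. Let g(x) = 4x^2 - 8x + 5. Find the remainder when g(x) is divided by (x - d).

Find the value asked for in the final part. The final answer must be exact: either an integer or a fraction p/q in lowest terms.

325

Step 1: squarings mod 1405: 916^1=916, 916^2=271, 916^4=381, 916^8=446, 916^16=811, 916^32=181, 916^64=446, 916^128=811, 916^256=181, 916^512=446, 916^1024=811, 916^2048=181, 916^4096=446, 916^8192=811, 916^16384=181, 916^32768=446, 916^65536=811, 916^131072=181, 916^262144=446; 916^461184 = 916^128 * 916^256 * 916^2048 * 916^65536 * 916^131072 * 916^262144 = 621 (mod 1405); answer 621
Step 2: W1 = 621; m = -5; T(2) = -1*(34) - 3*(-5) = -19; iterating: T(2)=-19, T(3)=-83, T(4)=140, T(5)=109, T(6)=-529, T(7)=202, T(8)=1385, T(9)=-1991, T(10)=-2164, T(11)=8137, T(12)=-1645, T(13)=-22766, T(14)=27701, T(15)=40597, T(16)=-123700; answer -123700
Step 3: W2 = -123700; d = 10; remainder = value at the root: 4*(10)^2 - 8*(10)^1 + 5 = (400) + (-80) + (5) = 325; answer 325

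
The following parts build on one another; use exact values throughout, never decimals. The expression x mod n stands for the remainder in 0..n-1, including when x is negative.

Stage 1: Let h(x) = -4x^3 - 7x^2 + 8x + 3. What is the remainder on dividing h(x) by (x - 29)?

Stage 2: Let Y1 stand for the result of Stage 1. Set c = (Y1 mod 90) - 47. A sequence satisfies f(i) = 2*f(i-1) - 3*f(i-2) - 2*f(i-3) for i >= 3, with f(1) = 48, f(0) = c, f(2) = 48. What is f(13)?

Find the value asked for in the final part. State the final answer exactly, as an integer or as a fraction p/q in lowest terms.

Stage 1: remainder = value at the root: -4*(29)^3 - 7*(29)^2 + 8*(29)^1 + 3 = (-97556) + (-5887) + (232) + (3) = -103208; answer -103208
Stage 2: Y1 = -103208; c = -25; f(3) = 2*(48) - 3*(48) - 2*(-25) = 2; iterating: f(3)=2, f(4)=-236, f(5)=-574, f(6)=-444, f(7)=1306, f(8)=5092, f(9)=7154, f(10)=-3580, f(11)=-38806, f(12)=-81180, f(13)=-38782; answer -38782

-38782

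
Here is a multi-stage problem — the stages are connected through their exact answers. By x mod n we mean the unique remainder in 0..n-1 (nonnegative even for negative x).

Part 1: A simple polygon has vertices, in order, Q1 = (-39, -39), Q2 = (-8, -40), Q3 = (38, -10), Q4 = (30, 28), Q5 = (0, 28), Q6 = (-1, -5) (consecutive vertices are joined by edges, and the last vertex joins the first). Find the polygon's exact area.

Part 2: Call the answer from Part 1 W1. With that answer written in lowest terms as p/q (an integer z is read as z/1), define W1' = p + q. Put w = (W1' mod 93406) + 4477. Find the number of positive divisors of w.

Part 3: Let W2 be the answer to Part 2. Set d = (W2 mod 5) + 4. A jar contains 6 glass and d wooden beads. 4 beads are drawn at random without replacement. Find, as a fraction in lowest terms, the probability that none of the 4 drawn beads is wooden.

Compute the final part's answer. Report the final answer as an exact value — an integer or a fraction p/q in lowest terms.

1/33

Part 1: cross terms: (-39*-40 - -8*-39)=1248, (-8*-10 - 38*-40)=1600, (38*28 - 30*-10)=1364, (30*28 - 0*28)=840, (0*-5 - -1*28)=28, (-1*-39 - -39*-5)=-156; twice the area = |4924| = 4924; area = 2462; answer 2462
Part 2: W1 = 2462; threaded value p + q = 2463; w = 6940; 6940 = 2^2 * 5 * 347; number of divisors = (2+1) * (1+1) * (1+1) = 12; answer 12
Part 3: W2 = 12; d = 6; total draws C(12,4) = 495; favorable C(6,4) = 15; P = 1/33; answer 1/33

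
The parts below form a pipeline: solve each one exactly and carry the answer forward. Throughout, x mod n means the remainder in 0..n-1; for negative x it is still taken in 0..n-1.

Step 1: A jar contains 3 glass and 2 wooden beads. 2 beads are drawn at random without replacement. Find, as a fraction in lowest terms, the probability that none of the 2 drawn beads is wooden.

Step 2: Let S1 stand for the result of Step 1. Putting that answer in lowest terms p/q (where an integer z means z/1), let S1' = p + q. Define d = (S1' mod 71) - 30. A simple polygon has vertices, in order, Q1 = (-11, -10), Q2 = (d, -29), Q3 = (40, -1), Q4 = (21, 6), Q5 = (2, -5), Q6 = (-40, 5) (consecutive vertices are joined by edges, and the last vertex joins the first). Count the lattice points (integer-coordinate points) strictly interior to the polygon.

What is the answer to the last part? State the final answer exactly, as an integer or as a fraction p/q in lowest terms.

Step 1: total draws C(5,2) = 10; favorable C(3,2) = 3; P = 3/10; answer 3/10
Step 2: S1 = 3/10; threaded value p + q = 13; d = -17; cross terms: (-11*-29 - -17*-10)=149, (-17*-1 - 40*-29)=1177, (40*6 - 21*-1)=261, (21*-5 - 2*6)=-117, (2*5 - -40*-5)=-190, (-40*-10 - -11*5)=455; twice the area = |1735| = 1735; area = 1735/2; boundary points = 1 + 1 + 1 + 1 + 2 + 1 = 7; strictly interior points = area - boundary/2 + 1 = 865; answer 865

865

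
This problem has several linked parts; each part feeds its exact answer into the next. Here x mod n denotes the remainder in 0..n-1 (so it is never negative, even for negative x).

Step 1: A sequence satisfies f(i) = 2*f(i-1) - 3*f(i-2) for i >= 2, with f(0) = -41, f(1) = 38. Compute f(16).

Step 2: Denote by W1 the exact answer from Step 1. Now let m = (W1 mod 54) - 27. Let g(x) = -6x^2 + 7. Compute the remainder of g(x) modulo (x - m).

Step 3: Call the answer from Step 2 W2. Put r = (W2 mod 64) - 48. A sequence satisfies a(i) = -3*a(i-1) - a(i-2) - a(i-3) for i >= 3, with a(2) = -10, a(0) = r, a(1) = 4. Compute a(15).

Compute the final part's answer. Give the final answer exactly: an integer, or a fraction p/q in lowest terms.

7205743

Step 1: f(2) = 2*(38) - 3*(-41) = 199; iterating: f(2)=199, f(3)=284, f(4)=-29, f(5)=-910, f(6)=-1733, f(7)=-736, f(8)=3727, f(9)=9662, f(10)=8143, f(11)=-12700, f(12)=-49829, f(13)=-61558, f(14)=26371, f(15)=237416, f(16)=395719; answer 395719
Step 2: W1 = 395719; m = -20; remainder = value at the root: -6*(-20)^2 + 7 = (-2400) + (7) = -2393; answer -2393
Step 3: W2 = -2393; r = -9; a(3) = -3*(-10) - 1*(4) - 1*(-9) = 35; iterating: a(3)=35, a(4)=-99, a(5)=272, a(6)=-752, a(7)=2083, a(8)=-5769, a(9)=15976, a(10)=-44242, a(11)=122519, a(12)=-339291, a(13)=939596, a(14)=-2602016, a(15)=7205743; answer 7205743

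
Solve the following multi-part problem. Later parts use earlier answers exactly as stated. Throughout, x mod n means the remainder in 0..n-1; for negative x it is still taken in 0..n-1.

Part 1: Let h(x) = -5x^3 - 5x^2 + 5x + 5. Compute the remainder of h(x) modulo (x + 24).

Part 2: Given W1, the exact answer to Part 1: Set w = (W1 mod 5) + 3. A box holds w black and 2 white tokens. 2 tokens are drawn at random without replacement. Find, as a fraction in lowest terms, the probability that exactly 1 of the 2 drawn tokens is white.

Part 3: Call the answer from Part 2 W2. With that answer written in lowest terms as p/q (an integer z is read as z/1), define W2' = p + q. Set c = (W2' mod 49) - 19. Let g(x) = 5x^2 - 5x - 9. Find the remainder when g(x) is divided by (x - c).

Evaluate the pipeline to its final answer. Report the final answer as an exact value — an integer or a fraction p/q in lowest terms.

651

Part 1: remainder = value at the root: -5*(-24)^3 - 5*(-24)^2 + 5*(-24)^1 + 5 = (69120) + (-2880) + (-120) + (5) = 66125; answer 66125
Part 2: W1 = 66125; w = 3; total draws C(5,2) = 10; favorable C(2,1)*C(3,1) = 6; P = 3/5; answer 3/5
Part 3: W2 = 3/5; threaded value p + q = 8; c = -11; remainder = value at the root: 5*(-11)^2 - 5*(-11)^1 - 9 = (605) + (55) + (-9) = 651; answer 651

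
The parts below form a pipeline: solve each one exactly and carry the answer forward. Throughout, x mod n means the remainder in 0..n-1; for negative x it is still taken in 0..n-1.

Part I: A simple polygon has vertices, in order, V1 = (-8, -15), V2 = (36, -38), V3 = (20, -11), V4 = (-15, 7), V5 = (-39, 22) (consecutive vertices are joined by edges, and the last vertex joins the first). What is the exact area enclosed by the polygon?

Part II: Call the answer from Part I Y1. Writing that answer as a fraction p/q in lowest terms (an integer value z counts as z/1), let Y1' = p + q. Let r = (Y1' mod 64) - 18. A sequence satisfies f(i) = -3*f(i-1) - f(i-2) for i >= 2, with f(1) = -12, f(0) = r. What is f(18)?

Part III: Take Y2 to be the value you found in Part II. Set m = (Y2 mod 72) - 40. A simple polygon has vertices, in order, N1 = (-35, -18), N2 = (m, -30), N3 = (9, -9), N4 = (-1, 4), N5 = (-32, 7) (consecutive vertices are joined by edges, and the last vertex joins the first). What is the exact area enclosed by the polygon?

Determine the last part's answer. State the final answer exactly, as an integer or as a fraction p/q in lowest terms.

Part I: cross terms: (-8*-38 - 36*-15)=844, (36*-11 - 20*-38)=364, (20*7 - -15*-11)=-25, (-15*22 - -39*7)=-57, (-39*-15 - -8*22)=761; twice the area = |1887| = 1887; area = 1887/2; answer 1887/2
Part II: Y1 = 1887/2; threaded value p + q = 1889; r = 15; f(2) = -3*(-12) - 1*(15) = 21; iterating: f(2)=21, f(3)=-51, f(4)=132, f(5)=-345, f(6)=903, f(7)=-2364, f(8)=6189, f(9)=-16203, f(10)=42420, f(11)=-111057, f(12)=290751, f(13)=-761196, f(14)=1992837, f(15)=-5217315, f(16)=13659108, f(17)=-35760009, f(18)=93620919; answer 93620919
Part III: Y2 = 93620919; m = -1; cross terms: (-35*-30 - -1*-18)=1032, (-1*-9 - 9*-30)=279, (9*4 - -1*-9)=27, (-1*7 - -32*4)=121, (-32*-18 - -35*7)=821; twice the area = |2280| = 2280; area = 1140; answer 1140

1140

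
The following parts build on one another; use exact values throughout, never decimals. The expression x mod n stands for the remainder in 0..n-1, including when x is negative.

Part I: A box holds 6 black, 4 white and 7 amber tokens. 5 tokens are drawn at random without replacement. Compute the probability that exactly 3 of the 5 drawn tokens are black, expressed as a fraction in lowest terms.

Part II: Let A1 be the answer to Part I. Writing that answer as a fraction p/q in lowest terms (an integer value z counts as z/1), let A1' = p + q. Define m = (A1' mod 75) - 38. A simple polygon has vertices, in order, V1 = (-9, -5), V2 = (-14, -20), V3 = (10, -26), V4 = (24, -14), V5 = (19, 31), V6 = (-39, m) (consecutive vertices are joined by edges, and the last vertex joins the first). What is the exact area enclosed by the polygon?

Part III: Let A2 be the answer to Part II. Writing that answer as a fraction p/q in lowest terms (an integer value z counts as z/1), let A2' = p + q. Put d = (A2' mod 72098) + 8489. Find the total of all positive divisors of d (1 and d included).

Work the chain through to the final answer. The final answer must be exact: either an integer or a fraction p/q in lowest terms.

Part I: total draws C(17,5) = 6188; favorable C(6,3)*C(11,2) = 1100; P = 275/1547; answer 275/1547
Part II: A1 = 275/1547; threaded value p + q = 1822; m = -16; cross terms: (-9*-20 - -14*-5)=110, (-14*-26 - 10*-20)=564, (10*-14 - 24*-26)=484, (24*31 - 19*-14)=1010, (19*-16 - -39*31)=905, (-39*-5 - -9*-16)=51; twice the area = |3124| = 3124; area = 1562; answer 1562
Part III: A2 = 1562; threaded value p + q = 1563; d = 10052; 10052 = 2^2 * 7 * 359; sigma = (1 + 2 + 4) * (1 + 7) * (1 + 359) = 7 * 8 * 360 = 20160; answer 20160

20160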